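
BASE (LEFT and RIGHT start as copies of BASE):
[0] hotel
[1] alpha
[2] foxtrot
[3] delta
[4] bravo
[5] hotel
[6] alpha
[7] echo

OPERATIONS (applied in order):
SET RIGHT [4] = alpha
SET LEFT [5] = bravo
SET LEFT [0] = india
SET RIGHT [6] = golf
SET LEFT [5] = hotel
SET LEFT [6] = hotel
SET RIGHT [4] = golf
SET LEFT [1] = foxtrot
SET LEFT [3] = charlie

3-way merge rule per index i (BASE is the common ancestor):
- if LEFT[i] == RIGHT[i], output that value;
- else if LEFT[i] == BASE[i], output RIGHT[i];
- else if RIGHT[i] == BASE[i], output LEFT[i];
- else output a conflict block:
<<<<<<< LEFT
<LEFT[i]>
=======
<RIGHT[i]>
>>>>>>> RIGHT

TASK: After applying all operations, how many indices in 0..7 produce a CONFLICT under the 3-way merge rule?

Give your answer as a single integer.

Final LEFT:  [india, foxtrot, foxtrot, charlie, bravo, hotel, hotel, echo]
Final RIGHT: [hotel, alpha, foxtrot, delta, golf, hotel, golf, echo]
i=0: L=india, R=hotel=BASE -> take LEFT -> india
i=1: L=foxtrot, R=alpha=BASE -> take LEFT -> foxtrot
i=2: L=foxtrot R=foxtrot -> agree -> foxtrot
i=3: L=charlie, R=delta=BASE -> take LEFT -> charlie
i=4: L=bravo=BASE, R=golf -> take RIGHT -> golf
i=5: L=hotel R=hotel -> agree -> hotel
i=6: BASE=alpha L=hotel R=golf all differ -> CONFLICT
i=7: L=echo R=echo -> agree -> echo
Conflict count: 1

Answer: 1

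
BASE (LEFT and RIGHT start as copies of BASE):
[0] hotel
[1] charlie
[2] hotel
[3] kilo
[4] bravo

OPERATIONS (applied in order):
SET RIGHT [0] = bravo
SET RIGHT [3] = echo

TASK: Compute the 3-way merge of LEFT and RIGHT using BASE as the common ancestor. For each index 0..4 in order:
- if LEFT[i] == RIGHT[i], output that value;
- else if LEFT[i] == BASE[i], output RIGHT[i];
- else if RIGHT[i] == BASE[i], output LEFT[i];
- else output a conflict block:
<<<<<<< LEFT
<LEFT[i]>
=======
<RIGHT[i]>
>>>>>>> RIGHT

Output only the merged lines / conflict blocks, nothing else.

Answer: bravo
charlie
hotel
echo
bravo

Derivation:
Final LEFT:  [hotel, charlie, hotel, kilo, bravo]
Final RIGHT: [bravo, charlie, hotel, echo, bravo]
i=0: L=hotel=BASE, R=bravo -> take RIGHT -> bravo
i=1: L=charlie R=charlie -> agree -> charlie
i=2: L=hotel R=hotel -> agree -> hotel
i=3: L=kilo=BASE, R=echo -> take RIGHT -> echo
i=4: L=bravo R=bravo -> agree -> bravo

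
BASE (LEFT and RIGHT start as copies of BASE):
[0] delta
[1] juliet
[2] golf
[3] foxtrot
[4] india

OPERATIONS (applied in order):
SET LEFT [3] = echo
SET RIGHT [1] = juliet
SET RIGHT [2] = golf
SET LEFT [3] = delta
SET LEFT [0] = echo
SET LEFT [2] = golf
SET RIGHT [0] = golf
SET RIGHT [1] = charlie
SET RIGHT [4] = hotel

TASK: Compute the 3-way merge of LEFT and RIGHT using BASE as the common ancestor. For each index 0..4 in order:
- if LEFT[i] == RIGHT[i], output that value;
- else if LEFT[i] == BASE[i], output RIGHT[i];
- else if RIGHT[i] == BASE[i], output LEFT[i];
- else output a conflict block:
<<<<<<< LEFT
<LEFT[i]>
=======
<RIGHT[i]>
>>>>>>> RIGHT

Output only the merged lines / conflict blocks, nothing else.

Answer: <<<<<<< LEFT
echo
=======
golf
>>>>>>> RIGHT
charlie
golf
delta
hotel

Derivation:
Final LEFT:  [echo, juliet, golf, delta, india]
Final RIGHT: [golf, charlie, golf, foxtrot, hotel]
i=0: BASE=delta L=echo R=golf all differ -> CONFLICT
i=1: L=juliet=BASE, R=charlie -> take RIGHT -> charlie
i=2: L=golf R=golf -> agree -> golf
i=3: L=delta, R=foxtrot=BASE -> take LEFT -> delta
i=4: L=india=BASE, R=hotel -> take RIGHT -> hotel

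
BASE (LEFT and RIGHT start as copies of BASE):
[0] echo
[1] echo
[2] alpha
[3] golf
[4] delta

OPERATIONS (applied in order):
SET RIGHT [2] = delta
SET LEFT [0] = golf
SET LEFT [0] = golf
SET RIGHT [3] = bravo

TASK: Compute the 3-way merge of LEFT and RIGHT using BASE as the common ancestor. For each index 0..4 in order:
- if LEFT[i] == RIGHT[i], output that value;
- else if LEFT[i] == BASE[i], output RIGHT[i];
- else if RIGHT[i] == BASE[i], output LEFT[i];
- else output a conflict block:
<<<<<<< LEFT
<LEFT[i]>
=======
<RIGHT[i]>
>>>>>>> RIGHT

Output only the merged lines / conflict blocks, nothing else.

Final LEFT:  [golf, echo, alpha, golf, delta]
Final RIGHT: [echo, echo, delta, bravo, delta]
i=0: L=golf, R=echo=BASE -> take LEFT -> golf
i=1: L=echo R=echo -> agree -> echo
i=2: L=alpha=BASE, R=delta -> take RIGHT -> delta
i=3: L=golf=BASE, R=bravo -> take RIGHT -> bravo
i=4: L=delta R=delta -> agree -> delta

Answer: golf
echo
delta
bravo
delta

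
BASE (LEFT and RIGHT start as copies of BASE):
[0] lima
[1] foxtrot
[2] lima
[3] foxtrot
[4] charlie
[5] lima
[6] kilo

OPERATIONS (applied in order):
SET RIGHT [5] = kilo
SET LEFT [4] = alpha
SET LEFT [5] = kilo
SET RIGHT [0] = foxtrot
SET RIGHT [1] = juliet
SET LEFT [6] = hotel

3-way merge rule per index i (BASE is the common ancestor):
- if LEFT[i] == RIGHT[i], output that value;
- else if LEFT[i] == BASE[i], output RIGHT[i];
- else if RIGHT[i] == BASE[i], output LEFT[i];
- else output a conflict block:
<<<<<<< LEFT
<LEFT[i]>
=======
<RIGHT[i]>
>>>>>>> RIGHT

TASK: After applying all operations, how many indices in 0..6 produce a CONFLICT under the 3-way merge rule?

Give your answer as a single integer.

Answer: 0

Derivation:
Final LEFT:  [lima, foxtrot, lima, foxtrot, alpha, kilo, hotel]
Final RIGHT: [foxtrot, juliet, lima, foxtrot, charlie, kilo, kilo]
i=0: L=lima=BASE, R=foxtrot -> take RIGHT -> foxtrot
i=1: L=foxtrot=BASE, R=juliet -> take RIGHT -> juliet
i=2: L=lima R=lima -> agree -> lima
i=3: L=foxtrot R=foxtrot -> agree -> foxtrot
i=4: L=alpha, R=charlie=BASE -> take LEFT -> alpha
i=5: L=kilo R=kilo -> agree -> kilo
i=6: L=hotel, R=kilo=BASE -> take LEFT -> hotel
Conflict count: 0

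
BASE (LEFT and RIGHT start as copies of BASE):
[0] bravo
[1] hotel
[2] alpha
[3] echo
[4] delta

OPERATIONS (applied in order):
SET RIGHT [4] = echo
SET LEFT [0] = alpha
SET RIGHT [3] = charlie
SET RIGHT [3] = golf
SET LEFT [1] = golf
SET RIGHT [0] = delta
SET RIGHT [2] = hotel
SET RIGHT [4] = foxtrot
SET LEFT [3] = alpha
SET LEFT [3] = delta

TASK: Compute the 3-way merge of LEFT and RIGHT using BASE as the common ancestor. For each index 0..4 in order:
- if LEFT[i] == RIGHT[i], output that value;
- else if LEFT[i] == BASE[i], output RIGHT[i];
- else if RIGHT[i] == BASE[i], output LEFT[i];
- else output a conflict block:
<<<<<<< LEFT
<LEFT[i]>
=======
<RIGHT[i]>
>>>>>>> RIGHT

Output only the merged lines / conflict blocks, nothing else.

Final LEFT:  [alpha, golf, alpha, delta, delta]
Final RIGHT: [delta, hotel, hotel, golf, foxtrot]
i=0: BASE=bravo L=alpha R=delta all differ -> CONFLICT
i=1: L=golf, R=hotel=BASE -> take LEFT -> golf
i=2: L=alpha=BASE, R=hotel -> take RIGHT -> hotel
i=3: BASE=echo L=delta R=golf all differ -> CONFLICT
i=4: L=delta=BASE, R=foxtrot -> take RIGHT -> foxtrot

Answer: <<<<<<< LEFT
alpha
=======
delta
>>>>>>> RIGHT
golf
hotel
<<<<<<< LEFT
delta
=======
golf
>>>>>>> RIGHT
foxtrot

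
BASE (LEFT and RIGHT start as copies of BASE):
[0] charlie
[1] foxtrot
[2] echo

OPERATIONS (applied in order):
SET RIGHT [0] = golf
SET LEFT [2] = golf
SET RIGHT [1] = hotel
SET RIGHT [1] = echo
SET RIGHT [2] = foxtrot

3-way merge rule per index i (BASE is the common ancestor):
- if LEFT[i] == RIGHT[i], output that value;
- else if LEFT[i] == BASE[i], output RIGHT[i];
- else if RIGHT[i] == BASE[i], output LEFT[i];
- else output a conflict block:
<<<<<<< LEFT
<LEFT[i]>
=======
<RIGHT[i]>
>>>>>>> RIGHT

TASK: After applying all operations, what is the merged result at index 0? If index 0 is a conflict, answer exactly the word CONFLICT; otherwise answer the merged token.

Final LEFT:  [charlie, foxtrot, golf]
Final RIGHT: [golf, echo, foxtrot]
i=0: L=charlie=BASE, R=golf -> take RIGHT -> golf
i=1: L=foxtrot=BASE, R=echo -> take RIGHT -> echo
i=2: BASE=echo L=golf R=foxtrot all differ -> CONFLICT
Index 0 -> golf

Answer: golf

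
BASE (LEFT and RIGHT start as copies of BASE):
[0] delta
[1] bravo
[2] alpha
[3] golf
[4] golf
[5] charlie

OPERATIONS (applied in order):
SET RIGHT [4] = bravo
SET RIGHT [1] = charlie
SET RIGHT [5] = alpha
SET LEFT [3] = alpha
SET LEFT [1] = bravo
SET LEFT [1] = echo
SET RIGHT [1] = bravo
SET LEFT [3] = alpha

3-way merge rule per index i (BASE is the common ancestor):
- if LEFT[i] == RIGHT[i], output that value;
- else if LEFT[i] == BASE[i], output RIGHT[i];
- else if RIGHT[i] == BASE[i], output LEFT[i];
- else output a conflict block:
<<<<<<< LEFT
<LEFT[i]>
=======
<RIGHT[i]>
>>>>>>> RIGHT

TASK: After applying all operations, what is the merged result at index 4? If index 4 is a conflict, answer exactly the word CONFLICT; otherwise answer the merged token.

Final LEFT:  [delta, echo, alpha, alpha, golf, charlie]
Final RIGHT: [delta, bravo, alpha, golf, bravo, alpha]
i=0: L=delta R=delta -> agree -> delta
i=1: L=echo, R=bravo=BASE -> take LEFT -> echo
i=2: L=alpha R=alpha -> agree -> alpha
i=3: L=alpha, R=golf=BASE -> take LEFT -> alpha
i=4: L=golf=BASE, R=bravo -> take RIGHT -> bravo
i=5: L=charlie=BASE, R=alpha -> take RIGHT -> alpha
Index 4 -> bravo

Answer: bravo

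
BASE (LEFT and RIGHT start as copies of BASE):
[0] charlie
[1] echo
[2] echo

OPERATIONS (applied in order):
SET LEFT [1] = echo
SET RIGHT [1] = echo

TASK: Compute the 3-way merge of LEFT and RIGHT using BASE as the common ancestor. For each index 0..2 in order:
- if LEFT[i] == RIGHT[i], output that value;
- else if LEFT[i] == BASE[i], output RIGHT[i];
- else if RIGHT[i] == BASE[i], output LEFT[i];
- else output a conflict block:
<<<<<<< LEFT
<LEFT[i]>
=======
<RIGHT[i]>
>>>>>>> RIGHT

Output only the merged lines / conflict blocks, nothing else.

Final LEFT:  [charlie, echo, echo]
Final RIGHT: [charlie, echo, echo]
i=0: L=charlie R=charlie -> agree -> charlie
i=1: L=echo R=echo -> agree -> echo
i=2: L=echo R=echo -> agree -> echo

Answer: charlie
echo
echo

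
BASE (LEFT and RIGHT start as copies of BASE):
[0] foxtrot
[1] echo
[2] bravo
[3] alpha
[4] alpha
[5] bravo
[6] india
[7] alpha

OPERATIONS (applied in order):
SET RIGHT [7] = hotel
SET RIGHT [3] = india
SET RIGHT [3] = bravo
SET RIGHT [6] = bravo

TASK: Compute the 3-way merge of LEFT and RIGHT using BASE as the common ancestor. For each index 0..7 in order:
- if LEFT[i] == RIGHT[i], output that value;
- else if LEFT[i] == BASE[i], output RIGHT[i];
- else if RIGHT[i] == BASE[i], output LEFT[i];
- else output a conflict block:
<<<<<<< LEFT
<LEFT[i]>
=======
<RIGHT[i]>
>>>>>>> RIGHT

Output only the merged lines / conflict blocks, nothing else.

Answer: foxtrot
echo
bravo
bravo
alpha
bravo
bravo
hotel

Derivation:
Final LEFT:  [foxtrot, echo, bravo, alpha, alpha, bravo, india, alpha]
Final RIGHT: [foxtrot, echo, bravo, bravo, alpha, bravo, bravo, hotel]
i=0: L=foxtrot R=foxtrot -> agree -> foxtrot
i=1: L=echo R=echo -> agree -> echo
i=2: L=bravo R=bravo -> agree -> bravo
i=3: L=alpha=BASE, R=bravo -> take RIGHT -> bravo
i=4: L=alpha R=alpha -> agree -> alpha
i=5: L=bravo R=bravo -> agree -> bravo
i=6: L=india=BASE, R=bravo -> take RIGHT -> bravo
i=7: L=alpha=BASE, R=hotel -> take RIGHT -> hotel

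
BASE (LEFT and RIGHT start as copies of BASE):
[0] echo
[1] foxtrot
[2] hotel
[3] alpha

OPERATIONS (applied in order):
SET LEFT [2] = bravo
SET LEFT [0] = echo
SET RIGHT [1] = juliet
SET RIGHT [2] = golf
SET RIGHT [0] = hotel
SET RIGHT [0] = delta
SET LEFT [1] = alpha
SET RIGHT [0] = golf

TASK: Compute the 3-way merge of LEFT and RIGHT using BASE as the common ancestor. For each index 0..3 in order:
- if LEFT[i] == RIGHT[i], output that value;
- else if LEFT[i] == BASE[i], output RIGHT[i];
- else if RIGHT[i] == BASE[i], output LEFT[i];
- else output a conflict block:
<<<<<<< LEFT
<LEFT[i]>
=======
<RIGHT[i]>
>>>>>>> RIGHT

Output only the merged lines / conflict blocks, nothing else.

Answer: golf
<<<<<<< LEFT
alpha
=======
juliet
>>>>>>> RIGHT
<<<<<<< LEFT
bravo
=======
golf
>>>>>>> RIGHT
alpha

Derivation:
Final LEFT:  [echo, alpha, bravo, alpha]
Final RIGHT: [golf, juliet, golf, alpha]
i=0: L=echo=BASE, R=golf -> take RIGHT -> golf
i=1: BASE=foxtrot L=alpha R=juliet all differ -> CONFLICT
i=2: BASE=hotel L=bravo R=golf all differ -> CONFLICT
i=3: L=alpha R=alpha -> agree -> alpha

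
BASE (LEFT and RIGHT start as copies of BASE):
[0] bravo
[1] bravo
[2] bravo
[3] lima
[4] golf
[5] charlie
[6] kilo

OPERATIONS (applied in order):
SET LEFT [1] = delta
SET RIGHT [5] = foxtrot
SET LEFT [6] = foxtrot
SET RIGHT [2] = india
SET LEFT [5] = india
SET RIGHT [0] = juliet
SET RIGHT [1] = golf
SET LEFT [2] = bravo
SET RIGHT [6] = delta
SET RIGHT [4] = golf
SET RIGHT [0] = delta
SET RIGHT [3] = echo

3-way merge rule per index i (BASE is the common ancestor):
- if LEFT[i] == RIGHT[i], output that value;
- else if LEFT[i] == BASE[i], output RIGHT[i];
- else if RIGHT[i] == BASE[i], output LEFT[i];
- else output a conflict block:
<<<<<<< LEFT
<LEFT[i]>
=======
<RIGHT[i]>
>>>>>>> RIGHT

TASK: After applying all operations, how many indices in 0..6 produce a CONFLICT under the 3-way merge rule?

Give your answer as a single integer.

Final LEFT:  [bravo, delta, bravo, lima, golf, india, foxtrot]
Final RIGHT: [delta, golf, india, echo, golf, foxtrot, delta]
i=0: L=bravo=BASE, R=delta -> take RIGHT -> delta
i=1: BASE=bravo L=delta R=golf all differ -> CONFLICT
i=2: L=bravo=BASE, R=india -> take RIGHT -> india
i=3: L=lima=BASE, R=echo -> take RIGHT -> echo
i=4: L=golf R=golf -> agree -> golf
i=5: BASE=charlie L=india R=foxtrot all differ -> CONFLICT
i=6: BASE=kilo L=foxtrot R=delta all differ -> CONFLICT
Conflict count: 3

Answer: 3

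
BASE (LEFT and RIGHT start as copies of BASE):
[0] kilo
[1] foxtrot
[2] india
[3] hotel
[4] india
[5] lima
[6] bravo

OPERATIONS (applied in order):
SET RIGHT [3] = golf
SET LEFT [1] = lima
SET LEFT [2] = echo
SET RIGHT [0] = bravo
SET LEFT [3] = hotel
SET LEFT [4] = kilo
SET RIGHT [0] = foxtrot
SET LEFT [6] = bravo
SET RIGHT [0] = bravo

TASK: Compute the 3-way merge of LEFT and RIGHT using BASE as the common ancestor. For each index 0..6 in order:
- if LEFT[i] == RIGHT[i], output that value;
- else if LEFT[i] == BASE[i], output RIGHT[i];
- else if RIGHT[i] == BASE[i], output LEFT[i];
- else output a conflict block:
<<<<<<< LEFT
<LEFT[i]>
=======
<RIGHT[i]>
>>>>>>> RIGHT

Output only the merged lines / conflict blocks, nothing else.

Answer: bravo
lima
echo
golf
kilo
lima
bravo

Derivation:
Final LEFT:  [kilo, lima, echo, hotel, kilo, lima, bravo]
Final RIGHT: [bravo, foxtrot, india, golf, india, lima, bravo]
i=0: L=kilo=BASE, R=bravo -> take RIGHT -> bravo
i=1: L=lima, R=foxtrot=BASE -> take LEFT -> lima
i=2: L=echo, R=india=BASE -> take LEFT -> echo
i=3: L=hotel=BASE, R=golf -> take RIGHT -> golf
i=4: L=kilo, R=india=BASE -> take LEFT -> kilo
i=5: L=lima R=lima -> agree -> lima
i=6: L=bravo R=bravo -> agree -> bravo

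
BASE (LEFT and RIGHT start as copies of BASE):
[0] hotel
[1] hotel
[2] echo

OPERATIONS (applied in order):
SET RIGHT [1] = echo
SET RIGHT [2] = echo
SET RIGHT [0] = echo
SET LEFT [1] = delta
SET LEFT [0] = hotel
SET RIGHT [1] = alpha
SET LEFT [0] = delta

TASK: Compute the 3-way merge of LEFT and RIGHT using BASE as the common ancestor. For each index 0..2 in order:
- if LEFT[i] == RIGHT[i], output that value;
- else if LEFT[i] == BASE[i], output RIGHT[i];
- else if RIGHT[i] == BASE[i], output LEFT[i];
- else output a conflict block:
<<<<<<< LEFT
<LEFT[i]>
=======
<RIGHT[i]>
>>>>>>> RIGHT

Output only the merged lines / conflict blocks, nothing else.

Final LEFT:  [delta, delta, echo]
Final RIGHT: [echo, alpha, echo]
i=0: BASE=hotel L=delta R=echo all differ -> CONFLICT
i=1: BASE=hotel L=delta R=alpha all differ -> CONFLICT
i=2: L=echo R=echo -> agree -> echo

Answer: <<<<<<< LEFT
delta
=======
echo
>>>>>>> RIGHT
<<<<<<< LEFT
delta
=======
alpha
>>>>>>> RIGHT
echo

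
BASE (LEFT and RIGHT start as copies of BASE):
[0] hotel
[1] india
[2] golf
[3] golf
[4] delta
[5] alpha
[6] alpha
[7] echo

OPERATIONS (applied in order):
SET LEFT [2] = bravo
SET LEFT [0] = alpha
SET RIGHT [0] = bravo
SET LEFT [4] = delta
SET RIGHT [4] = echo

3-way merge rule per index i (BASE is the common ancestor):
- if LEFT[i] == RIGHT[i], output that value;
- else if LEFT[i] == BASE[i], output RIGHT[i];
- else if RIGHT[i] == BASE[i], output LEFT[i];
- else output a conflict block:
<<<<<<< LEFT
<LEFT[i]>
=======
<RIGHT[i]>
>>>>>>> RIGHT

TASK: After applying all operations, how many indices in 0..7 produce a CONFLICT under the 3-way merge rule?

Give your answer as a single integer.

Answer: 1

Derivation:
Final LEFT:  [alpha, india, bravo, golf, delta, alpha, alpha, echo]
Final RIGHT: [bravo, india, golf, golf, echo, alpha, alpha, echo]
i=0: BASE=hotel L=alpha R=bravo all differ -> CONFLICT
i=1: L=india R=india -> agree -> india
i=2: L=bravo, R=golf=BASE -> take LEFT -> bravo
i=3: L=golf R=golf -> agree -> golf
i=4: L=delta=BASE, R=echo -> take RIGHT -> echo
i=5: L=alpha R=alpha -> agree -> alpha
i=6: L=alpha R=alpha -> agree -> alpha
i=7: L=echo R=echo -> agree -> echo
Conflict count: 1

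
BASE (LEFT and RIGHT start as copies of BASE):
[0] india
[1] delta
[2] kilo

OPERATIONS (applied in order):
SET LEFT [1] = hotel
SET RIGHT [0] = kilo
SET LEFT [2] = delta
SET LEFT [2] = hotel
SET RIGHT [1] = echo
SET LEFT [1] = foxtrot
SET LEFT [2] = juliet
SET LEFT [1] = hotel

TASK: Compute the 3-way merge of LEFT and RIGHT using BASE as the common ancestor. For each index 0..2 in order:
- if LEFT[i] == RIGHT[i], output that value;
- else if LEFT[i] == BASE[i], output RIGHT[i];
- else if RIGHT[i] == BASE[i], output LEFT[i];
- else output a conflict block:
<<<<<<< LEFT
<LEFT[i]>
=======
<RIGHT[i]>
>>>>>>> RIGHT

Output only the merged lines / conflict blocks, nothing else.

Final LEFT:  [india, hotel, juliet]
Final RIGHT: [kilo, echo, kilo]
i=0: L=india=BASE, R=kilo -> take RIGHT -> kilo
i=1: BASE=delta L=hotel R=echo all differ -> CONFLICT
i=2: L=juliet, R=kilo=BASE -> take LEFT -> juliet

Answer: kilo
<<<<<<< LEFT
hotel
=======
echo
>>>>>>> RIGHT
juliet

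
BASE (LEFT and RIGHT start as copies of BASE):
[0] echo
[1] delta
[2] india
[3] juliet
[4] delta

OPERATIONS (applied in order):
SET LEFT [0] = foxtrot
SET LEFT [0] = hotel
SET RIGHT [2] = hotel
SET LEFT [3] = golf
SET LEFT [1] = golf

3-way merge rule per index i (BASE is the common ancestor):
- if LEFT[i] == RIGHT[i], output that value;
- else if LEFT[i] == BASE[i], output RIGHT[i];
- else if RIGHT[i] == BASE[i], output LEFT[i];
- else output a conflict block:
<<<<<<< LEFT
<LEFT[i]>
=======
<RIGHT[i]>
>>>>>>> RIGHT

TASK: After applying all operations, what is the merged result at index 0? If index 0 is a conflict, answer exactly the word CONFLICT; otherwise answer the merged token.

Answer: hotel

Derivation:
Final LEFT:  [hotel, golf, india, golf, delta]
Final RIGHT: [echo, delta, hotel, juliet, delta]
i=0: L=hotel, R=echo=BASE -> take LEFT -> hotel
i=1: L=golf, R=delta=BASE -> take LEFT -> golf
i=2: L=india=BASE, R=hotel -> take RIGHT -> hotel
i=3: L=golf, R=juliet=BASE -> take LEFT -> golf
i=4: L=delta R=delta -> agree -> delta
Index 0 -> hotel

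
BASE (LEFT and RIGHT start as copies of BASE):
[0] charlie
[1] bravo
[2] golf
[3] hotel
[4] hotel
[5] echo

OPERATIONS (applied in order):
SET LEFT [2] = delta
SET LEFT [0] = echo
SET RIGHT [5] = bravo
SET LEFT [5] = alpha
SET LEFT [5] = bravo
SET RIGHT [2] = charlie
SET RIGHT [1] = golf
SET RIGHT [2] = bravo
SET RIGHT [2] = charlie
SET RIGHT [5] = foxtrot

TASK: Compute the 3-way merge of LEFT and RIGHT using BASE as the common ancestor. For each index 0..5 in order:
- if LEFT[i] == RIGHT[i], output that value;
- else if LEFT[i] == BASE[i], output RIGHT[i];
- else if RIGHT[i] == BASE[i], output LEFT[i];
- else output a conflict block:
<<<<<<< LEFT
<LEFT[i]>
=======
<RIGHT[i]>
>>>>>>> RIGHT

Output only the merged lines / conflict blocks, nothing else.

Answer: echo
golf
<<<<<<< LEFT
delta
=======
charlie
>>>>>>> RIGHT
hotel
hotel
<<<<<<< LEFT
bravo
=======
foxtrot
>>>>>>> RIGHT

Derivation:
Final LEFT:  [echo, bravo, delta, hotel, hotel, bravo]
Final RIGHT: [charlie, golf, charlie, hotel, hotel, foxtrot]
i=0: L=echo, R=charlie=BASE -> take LEFT -> echo
i=1: L=bravo=BASE, R=golf -> take RIGHT -> golf
i=2: BASE=golf L=delta R=charlie all differ -> CONFLICT
i=3: L=hotel R=hotel -> agree -> hotel
i=4: L=hotel R=hotel -> agree -> hotel
i=5: BASE=echo L=bravo R=foxtrot all differ -> CONFLICT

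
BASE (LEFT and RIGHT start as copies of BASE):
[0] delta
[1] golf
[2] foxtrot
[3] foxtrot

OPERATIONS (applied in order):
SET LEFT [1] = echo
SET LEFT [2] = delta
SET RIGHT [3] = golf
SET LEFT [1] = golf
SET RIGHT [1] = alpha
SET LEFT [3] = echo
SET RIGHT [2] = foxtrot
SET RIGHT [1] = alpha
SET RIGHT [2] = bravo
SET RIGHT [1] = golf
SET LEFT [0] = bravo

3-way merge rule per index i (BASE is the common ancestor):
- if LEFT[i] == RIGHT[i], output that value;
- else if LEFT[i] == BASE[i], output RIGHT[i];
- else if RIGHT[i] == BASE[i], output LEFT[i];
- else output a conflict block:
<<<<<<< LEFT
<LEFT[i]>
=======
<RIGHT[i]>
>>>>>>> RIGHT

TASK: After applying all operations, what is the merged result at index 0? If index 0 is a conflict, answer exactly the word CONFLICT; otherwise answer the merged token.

Answer: bravo

Derivation:
Final LEFT:  [bravo, golf, delta, echo]
Final RIGHT: [delta, golf, bravo, golf]
i=0: L=bravo, R=delta=BASE -> take LEFT -> bravo
i=1: L=golf R=golf -> agree -> golf
i=2: BASE=foxtrot L=delta R=bravo all differ -> CONFLICT
i=3: BASE=foxtrot L=echo R=golf all differ -> CONFLICT
Index 0 -> bravo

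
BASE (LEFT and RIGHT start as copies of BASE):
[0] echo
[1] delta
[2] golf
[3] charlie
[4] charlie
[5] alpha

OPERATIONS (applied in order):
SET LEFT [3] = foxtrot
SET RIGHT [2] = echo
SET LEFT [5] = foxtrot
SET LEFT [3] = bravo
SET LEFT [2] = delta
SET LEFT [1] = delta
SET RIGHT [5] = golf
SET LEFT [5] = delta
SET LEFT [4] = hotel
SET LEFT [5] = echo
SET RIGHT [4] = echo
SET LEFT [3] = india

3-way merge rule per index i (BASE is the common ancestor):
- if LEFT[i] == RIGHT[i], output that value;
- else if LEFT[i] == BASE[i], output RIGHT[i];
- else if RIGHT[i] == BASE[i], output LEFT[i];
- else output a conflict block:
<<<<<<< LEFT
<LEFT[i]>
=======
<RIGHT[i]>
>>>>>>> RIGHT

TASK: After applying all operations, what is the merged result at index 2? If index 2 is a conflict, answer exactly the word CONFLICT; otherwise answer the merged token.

Answer: CONFLICT

Derivation:
Final LEFT:  [echo, delta, delta, india, hotel, echo]
Final RIGHT: [echo, delta, echo, charlie, echo, golf]
i=0: L=echo R=echo -> agree -> echo
i=1: L=delta R=delta -> agree -> delta
i=2: BASE=golf L=delta R=echo all differ -> CONFLICT
i=3: L=india, R=charlie=BASE -> take LEFT -> india
i=4: BASE=charlie L=hotel R=echo all differ -> CONFLICT
i=5: BASE=alpha L=echo R=golf all differ -> CONFLICT
Index 2 -> CONFLICT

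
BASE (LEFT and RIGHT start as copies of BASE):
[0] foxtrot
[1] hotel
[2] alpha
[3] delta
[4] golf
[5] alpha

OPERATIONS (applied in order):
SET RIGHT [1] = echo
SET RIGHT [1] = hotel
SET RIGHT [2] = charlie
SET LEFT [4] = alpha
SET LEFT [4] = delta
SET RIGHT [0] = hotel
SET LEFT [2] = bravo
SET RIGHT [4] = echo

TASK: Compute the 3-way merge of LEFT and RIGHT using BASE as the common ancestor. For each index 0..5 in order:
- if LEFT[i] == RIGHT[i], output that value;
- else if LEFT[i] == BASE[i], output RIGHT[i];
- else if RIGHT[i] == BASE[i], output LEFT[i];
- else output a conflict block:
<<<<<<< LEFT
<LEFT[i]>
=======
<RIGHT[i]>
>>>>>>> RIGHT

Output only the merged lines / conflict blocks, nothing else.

Answer: hotel
hotel
<<<<<<< LEFT
bravo
=======
charlie
>>>>>>> RIGHT
delta
<<<<<<< LEFT
delta
=======
echo
>>>>>>> RIGHT
alpha

Derivation:
Final LEFT:  [foxtrot, hotel, bravo, delta, delta, alpha]
Final RIGHT: [hotel, hotel, charlie, delta, echo, alpha]
i=0: L=foxtrot=BASE, R=hotel -> take RIGHT -> hotel
i=1: L=hotel R=hotel -> agree -> hotel
i=2: BASE=alpha L=bravo R=charlie all differ -> CONFLICT
i=3: L=delta R=delta -> agree -> delta
i=4: BASE=golf L=delta R=echo all differ -> CONFLICT
i=5: L=alpha R=alpha -> agree -> alpha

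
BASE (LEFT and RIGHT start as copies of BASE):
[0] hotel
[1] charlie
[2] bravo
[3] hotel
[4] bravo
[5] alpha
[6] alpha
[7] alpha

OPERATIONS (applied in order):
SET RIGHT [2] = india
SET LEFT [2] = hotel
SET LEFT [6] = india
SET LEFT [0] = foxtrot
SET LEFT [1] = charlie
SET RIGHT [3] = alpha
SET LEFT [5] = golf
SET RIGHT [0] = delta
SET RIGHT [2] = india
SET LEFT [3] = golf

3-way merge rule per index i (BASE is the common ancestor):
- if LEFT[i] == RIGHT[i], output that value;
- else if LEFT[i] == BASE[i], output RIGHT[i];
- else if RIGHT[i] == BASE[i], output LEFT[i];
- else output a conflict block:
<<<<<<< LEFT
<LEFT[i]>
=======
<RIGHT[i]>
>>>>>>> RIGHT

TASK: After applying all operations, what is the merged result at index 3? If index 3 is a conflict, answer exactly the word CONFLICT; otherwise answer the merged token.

Final LEFT:  [foxtrot, charlie, hotel, golf, bravo, golf, india, alpha]
Final RIGHT: [delta, charlie, india, alpha, bravo, alpha, alpha, alpha]
i=0: BASE=hotel L=foxtrot R=delta all differ -> CONFLICT
i=1: L=charlie R=charlie -> agree -> charlie
i=2: BASE=bravo L=hotel R=india all differ -> CONFLICT
i=3: BASE=hotel L=golf R=alpha all differ -> CONFLICT
i=4: L=bravo R=bravo -> agree -> bravo
i=5: L=golf, R=alpha=BASE -> take LEFT -> golf
i=6: L=india, R=alpha=BASE -> take LEFT -> india
i=7: L=alpha R=alpha -> agree -> alpha
Index 3 -> CONFLICT

Answer: CONFLICT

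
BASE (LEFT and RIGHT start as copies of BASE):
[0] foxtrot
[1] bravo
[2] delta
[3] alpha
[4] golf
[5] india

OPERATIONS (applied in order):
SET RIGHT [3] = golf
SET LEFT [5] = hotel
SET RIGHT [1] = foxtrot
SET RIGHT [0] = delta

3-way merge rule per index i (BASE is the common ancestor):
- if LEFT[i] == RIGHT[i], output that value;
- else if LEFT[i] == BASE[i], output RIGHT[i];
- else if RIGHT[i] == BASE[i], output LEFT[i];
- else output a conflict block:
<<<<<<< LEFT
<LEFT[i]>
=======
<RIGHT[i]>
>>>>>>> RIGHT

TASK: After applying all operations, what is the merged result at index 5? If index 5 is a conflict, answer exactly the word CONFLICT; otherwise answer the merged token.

Answer: hotel

Derivation:
Final LEFT:  [foxtrot, bravo, delta, alpha, golf, hotel]
Final RIGHT: [delta, foxtrot, delta, golf, golf, india]
i=0: L=foxtrot=BASE, R=delta -> take RIGHT -> delta
i=1: L=bravo=BASE, R=foxtrot -> take RIGHT -> foxtrot
i=2: L=delta R=delta -> agree -> delta
i=3: L=alpha=BASE, R=golf -> take RIGHT -> golf
i=4: L=golf R=golf -> agree -> golf
i=5: L=hotel, R=india=BASE -> take LEFT -> hotel
Index 5 -> hotel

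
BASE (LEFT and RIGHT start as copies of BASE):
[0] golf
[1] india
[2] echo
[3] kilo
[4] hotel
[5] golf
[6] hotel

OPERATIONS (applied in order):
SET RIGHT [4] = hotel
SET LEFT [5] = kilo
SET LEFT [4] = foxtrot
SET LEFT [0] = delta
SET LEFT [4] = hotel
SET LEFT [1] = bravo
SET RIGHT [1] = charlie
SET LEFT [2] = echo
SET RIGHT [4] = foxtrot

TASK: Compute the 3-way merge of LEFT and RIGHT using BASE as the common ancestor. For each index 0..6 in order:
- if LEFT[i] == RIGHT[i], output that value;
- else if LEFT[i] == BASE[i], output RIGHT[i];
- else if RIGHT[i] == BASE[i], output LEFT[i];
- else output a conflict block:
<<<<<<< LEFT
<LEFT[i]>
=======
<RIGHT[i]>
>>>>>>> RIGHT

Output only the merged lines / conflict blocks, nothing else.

Final LEFT:  [delta, bravo, echo, kilo, hotel, kilo, hotel]
Final RIGHT: [golf, charlie, echo, kilo, foxtrot, golf, hotel]
i=0: L=delta, R=golf=BASE -> take LEFT -> delta
i=1: BASE=india L=bravo R=charlie all differ -> CONFLICT
i=2: L=echo R=echo -> agree -> echo
i=3: L=kilo R=kilo -> agree -> kilo
i=4: L=hotel=BASE, R=foxtrot -> take RIGHT -> foxtrot
i=5: L=kilo, R=golf=BASE -> take LEFT -> kilo
i=6: L=hotel R=hotel -> agree -> hotel

Answer: delta
<<<<<<< LEFT
bravo
=======
charlie
>>>>>>> RIGHT
echo
kilo
foxtrot
kilo
hotel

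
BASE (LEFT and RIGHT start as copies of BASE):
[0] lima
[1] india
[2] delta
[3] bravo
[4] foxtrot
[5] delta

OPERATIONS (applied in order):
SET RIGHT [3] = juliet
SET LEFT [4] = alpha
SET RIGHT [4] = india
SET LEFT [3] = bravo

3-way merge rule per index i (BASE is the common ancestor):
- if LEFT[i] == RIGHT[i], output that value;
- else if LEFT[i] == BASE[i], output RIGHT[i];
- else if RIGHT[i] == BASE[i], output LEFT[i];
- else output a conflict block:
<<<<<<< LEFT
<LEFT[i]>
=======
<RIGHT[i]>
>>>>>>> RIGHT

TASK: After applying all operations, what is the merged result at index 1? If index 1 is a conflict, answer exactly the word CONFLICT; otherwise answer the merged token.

Answer: india

Derivation:
Final LEFT:  [lima, india, delta, bravo, alpha, delta]
Final RIGHT: [lima, india, delta, juliet, india, delta]
i=0: L=lima R=lima -> agree -> lima
i=1: L=india R=india -> agree -> india
i=2: L=delta R=delta -> agree -> delta
i=3: L=bravo=BASE, R=juliet -> take RIGHT -> juliet
i=4: BASE=foxtrot L=alpha R=india all differ -> CONFLICT
i=5: L=delta R=delta -> agree -> delta
Index 1 -> india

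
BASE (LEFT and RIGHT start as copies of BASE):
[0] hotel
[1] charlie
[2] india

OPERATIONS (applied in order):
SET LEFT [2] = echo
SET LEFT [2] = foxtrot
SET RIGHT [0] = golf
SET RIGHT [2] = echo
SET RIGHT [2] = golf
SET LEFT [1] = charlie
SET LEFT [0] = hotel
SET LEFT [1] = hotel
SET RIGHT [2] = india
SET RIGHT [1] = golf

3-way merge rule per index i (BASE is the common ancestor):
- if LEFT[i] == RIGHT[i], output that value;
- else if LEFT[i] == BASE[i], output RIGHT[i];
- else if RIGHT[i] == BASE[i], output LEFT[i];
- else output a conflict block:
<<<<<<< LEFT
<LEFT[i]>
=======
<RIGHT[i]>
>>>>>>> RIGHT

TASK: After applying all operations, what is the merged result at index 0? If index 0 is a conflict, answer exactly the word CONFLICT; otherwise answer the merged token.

Final LEFT:  [hotel, hotel, foxtrot]
Final RIGHT: [golf, golf, india]
i=0: L=hotel=BASE, R=golf -> take RIGHT -> golf
i=1: BASE=charlie L=hotel R=golf all differ -> CONFLICT
i=2: L=foxtrot, R=india=BASE -> take LEFT -> foxtrot
Index 0 -> golf

Answer: golf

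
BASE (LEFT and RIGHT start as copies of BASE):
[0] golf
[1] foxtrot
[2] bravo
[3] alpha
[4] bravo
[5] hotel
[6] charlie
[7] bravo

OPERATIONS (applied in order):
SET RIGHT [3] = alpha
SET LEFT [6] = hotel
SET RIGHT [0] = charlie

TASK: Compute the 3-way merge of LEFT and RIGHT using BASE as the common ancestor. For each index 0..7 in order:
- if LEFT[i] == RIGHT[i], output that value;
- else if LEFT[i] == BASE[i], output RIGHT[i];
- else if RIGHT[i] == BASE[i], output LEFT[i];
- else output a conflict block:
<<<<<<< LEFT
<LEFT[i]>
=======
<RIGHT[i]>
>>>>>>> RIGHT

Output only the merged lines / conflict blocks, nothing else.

Final LEFT:  [golf, foxtrot, bravo, alpha, bravo, hotel, hotel, bravo]
Final RIGHT: [charlie, foxtrot, bravo, alpha, bravo, hotel, charlie, bravo]
i=0: L=golf=BASE, R=charlie -> take RIGHT -> charlie
i=1: L=foxtrot R=foxtrot -> agree -> foxtrot
i=2: L=bravo R=bravo -> agree -> bravo
i=3: L=alpha R=alpha -> agree -> alpha
i=4: L=bravo R=bravo -> agree -> bravo
i=5: L=hotel R=hotel -> agree -> hotel
i=6: L=hotel, R=charlie=BASE -> take LEFT -> hotel
i=7: L=bravo R=bravo -> agree -> bravo

Answer: charlie
foxtrot
bravo
alpha
bravo
hotel
hotel
bravo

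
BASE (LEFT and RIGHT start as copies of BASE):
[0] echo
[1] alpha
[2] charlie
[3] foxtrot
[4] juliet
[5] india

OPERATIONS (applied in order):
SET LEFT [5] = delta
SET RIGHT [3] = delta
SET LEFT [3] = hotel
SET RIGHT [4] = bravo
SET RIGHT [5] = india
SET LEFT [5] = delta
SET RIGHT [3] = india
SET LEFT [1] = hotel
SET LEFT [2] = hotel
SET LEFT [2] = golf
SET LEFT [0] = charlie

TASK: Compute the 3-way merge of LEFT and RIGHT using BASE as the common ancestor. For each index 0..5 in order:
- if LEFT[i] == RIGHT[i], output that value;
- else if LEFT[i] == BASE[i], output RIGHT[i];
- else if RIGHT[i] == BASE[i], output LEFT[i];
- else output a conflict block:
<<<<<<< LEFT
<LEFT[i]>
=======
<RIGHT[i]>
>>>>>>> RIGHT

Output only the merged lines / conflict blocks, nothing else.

Final LEFT:  [charlie, hotel, golf, hotel, juliet, delta]
Final RIGHT: [echo, alpha, charlie, india, bravo, india]
i=0: L=charlie, R=echo=BASE -> take LEFT -> charlie
i=1: L=hotel, R=alpha=BASE -> take LEFT -> hotel
i=2: L=golf, R=charlie=BASE -> take LEFT -> golf
i=3: BASE=foxtrot L=hotel R=india all differ -> CONFLICT
i=4: L=juliet=BASE, R=bravo -> take RIGHT -> bravo
i=5: L=delta, R=india=BASE -> take LEFT -> delta

Answer: charlie
hotel
golf
<<<<<<< LEFT
hotel
=======
india
>>>>>>> RIGHT
bravo
delta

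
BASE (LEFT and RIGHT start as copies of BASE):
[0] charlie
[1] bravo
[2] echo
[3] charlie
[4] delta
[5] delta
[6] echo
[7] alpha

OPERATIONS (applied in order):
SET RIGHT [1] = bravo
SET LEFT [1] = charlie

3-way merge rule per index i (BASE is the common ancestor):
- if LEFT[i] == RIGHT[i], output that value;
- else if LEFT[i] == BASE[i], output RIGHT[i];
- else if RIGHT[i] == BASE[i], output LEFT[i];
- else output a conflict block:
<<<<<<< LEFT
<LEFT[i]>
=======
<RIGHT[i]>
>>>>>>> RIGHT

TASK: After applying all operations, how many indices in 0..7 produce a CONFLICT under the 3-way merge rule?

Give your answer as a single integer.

Final LEFT:  [charlie, charlie, echo, charlie, delta, delta, echo, alpha]
Final RIGHT: [charlie, bravo, echo, charlie, delta, delta, echo, alpha]
i=0: L=charlie R=charlie -> agree -> charlie
i=1: L=charlie, R=bravo=BASE -> take LEFT -> charlie
i=2: L=echo R=echo -> agree -> echo
i=3: L=charlie R=charlie -> agree -> charlie
i=4: L=delta R=delta -> agree -> delta
i=5: L=delta R=delta -> agree -> delta
i=6: L=echo R=echo -> agree -> echo
i=7: L=alpha R=alpha -> agree -> alpha
Conflict count: 0

Answer: 0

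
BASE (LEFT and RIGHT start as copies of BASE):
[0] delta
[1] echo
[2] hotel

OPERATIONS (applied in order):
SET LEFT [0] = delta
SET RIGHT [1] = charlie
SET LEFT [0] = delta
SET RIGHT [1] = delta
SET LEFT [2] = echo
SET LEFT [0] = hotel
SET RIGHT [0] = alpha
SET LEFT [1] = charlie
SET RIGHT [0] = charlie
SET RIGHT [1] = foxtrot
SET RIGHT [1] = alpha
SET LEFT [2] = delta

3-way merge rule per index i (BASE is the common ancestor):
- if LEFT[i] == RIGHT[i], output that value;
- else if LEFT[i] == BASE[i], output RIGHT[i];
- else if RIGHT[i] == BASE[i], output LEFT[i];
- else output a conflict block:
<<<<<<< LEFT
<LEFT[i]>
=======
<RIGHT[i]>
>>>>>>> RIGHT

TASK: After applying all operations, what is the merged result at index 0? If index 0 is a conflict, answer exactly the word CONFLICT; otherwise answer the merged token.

Final LEFT:  [hotel, charlie, delta]
Final RIGHT: [charlie, alpha, hotel]
i=0: BASE=delta L=hotel R=charlie all differ -> CONFLICT
i=1: BASE=echo L=charlie R=alpha all differ -> CONFLICT
i=2: L=delta, R=hotel=BASE -> take LEFT -> delta
Index 0 -> CONFLICT

Answer: CONFLICT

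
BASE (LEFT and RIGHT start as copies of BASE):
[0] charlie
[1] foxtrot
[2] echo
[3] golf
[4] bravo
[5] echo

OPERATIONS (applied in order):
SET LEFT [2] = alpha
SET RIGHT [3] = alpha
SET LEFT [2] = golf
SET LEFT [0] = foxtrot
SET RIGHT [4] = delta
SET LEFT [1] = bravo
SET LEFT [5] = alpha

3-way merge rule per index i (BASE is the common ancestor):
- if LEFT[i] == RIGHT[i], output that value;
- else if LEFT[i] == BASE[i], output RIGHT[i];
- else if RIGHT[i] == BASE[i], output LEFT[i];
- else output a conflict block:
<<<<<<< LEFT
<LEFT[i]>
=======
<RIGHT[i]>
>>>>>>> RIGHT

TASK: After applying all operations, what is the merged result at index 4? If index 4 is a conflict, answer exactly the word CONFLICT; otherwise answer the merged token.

Answer: delta

Derivation:
Final LEFT:  [foxtrot, bravo, golf, golf, bravo, alpha]
Final RIGHT: [charlie, foxtrot, echo, alpha, delta, echo]
i=0: L=foxtrot, R=charlie=BASE -> take LEFT -> foxtrot
i=1: L=bravo, R=foxtrot=BASE -> take LEFT -> bravo
i=2: L=golf, R=echo=BASE -> take LEFT -> golf
i=3: L=golf=BASE, R=alpha -> take RIGHT -> alpha
i=4: L=bravo=BASE, R=delta -> take RIGHT -> delta
i=5: L=alpha, R=echo=BASE -> take LEFT -> alpha
Index 4 -> delta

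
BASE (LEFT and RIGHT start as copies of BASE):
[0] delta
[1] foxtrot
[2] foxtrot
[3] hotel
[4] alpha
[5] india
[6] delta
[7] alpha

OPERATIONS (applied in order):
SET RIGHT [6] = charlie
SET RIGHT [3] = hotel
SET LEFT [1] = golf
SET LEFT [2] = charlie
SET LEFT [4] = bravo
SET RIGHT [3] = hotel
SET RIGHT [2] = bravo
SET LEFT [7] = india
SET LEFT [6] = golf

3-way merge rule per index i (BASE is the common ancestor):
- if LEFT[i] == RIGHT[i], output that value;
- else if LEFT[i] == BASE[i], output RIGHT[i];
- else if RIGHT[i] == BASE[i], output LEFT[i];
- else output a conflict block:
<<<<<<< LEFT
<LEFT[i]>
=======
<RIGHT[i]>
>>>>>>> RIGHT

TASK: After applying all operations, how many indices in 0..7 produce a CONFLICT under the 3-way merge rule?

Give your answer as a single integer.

Final LEFT:  [delta, golf, charlie, hotel, bravo, india, golf, india]
Final RIGHT: [delta, foxtrot, bravo, hotel, alpha, india, charlie, alpha]
i=0: L=delta R=delta -> agree -> delta
i=1: L=golf, R=foxtrot=BASE -> take LEFT -> golf
i=2: BASE=foxtrot L=charlie R=bravo all differ -> CONFLICT
i=3: L=hotel R=hotel -> agree -> hotel
i=4: L=bravo, R=alpha=BASE -> take LEFT -> bravo
i=5: L=india R=india -> agree -> india
i=6: BASE=delta L=golf R=charlie all differ -> CONFLICT
i=7: L=india, R=alpha=BASE -> take LEFT -> india
Conflict count: 2

Answer: 2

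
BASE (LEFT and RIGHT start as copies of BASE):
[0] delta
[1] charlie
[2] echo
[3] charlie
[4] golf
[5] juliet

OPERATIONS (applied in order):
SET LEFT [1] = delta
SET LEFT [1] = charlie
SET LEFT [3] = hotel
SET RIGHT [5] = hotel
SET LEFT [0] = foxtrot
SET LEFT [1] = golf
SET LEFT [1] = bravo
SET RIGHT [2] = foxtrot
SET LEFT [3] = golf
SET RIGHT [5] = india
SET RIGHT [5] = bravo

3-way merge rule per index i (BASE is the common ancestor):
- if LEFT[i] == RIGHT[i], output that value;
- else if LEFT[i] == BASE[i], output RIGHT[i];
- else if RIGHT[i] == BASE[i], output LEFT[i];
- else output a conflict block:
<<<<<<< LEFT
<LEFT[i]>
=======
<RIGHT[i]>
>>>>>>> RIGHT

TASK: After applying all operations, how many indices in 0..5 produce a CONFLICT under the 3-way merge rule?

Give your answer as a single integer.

Answer: 0

Derivation:
Final LEFT:  [foxtrot, bravo, echo, golf, golf, juliet]
Final RIGHT: [delta, charlie, foxtrot, charlie, golf, bravo]
i=0: L=foxtrot, R=delta=BASE -> take LEFT -> foxtrot
i=1: L=bravo, R=charlie=BASE -> take LEFT -> bravo
i=2: L=echo=BASE, R=foxtrot -> take RIGHT -> foxtrot
i=3: L=golf, R=charlie=BASE -> take LEFT -> golf
i=4: L=golf R=golf -> agree -> golf
i=5: L=juliet=BASE, R=bravo -> take RIGHT -> bravo
Conflict count: 0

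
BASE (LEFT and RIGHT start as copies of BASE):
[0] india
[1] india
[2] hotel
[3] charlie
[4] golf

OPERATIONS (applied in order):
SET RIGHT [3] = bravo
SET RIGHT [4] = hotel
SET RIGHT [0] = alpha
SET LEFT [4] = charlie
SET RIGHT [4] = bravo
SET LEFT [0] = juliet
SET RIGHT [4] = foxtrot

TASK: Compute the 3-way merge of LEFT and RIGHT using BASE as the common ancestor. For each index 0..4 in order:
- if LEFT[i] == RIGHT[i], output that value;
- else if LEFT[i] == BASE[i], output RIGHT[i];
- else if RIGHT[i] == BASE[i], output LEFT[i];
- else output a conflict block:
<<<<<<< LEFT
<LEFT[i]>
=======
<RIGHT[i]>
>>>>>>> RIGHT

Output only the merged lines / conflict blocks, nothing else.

Answer: <<<<<<< LEFT
juliet
=======
alpha
>>>>>>> RIGHT
india
hotel
bravo
<<<<<<< LEFT
charlie
=======
foxtrot
>>>>>>> RIGHT

Derivation:
Final LEFT:  [juliet, india, hotel, charlie, charlie]
Final RIGHT: [alpha, india, hotel, bravo, foxtrot]
i=0: BASE=india L=juliet R=alpha all differ -> CONFLICT
i=1: L=india R=india -> agree -> india
i=2: L=hotel R=hotel -> agree -> hotel
i=3: L=charlie=BASE, R=bravo -> take RIGHT -> bravo
i=4: BASE=golf L=charlie R=foxtrot all differ -> CONFLICT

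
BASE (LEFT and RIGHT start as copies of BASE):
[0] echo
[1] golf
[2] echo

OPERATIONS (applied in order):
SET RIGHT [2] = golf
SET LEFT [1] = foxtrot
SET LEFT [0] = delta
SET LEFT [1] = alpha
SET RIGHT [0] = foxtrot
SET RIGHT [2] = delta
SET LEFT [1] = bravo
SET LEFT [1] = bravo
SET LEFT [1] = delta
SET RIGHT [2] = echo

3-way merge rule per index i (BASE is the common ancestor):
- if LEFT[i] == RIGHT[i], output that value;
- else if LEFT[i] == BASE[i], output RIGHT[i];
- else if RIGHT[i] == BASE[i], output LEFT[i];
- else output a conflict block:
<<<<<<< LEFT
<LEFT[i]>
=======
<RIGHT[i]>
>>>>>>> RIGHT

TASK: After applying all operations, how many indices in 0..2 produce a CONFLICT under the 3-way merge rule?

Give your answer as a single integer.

Answer: 1

Derivation:
Final LEFT:  [delta, delta, echo]
Final RIGHT: [foxtrot, golf, echo]
i=0: BASE=echo L=delta R=foxtrot all differ -> CONFLICT
i=1: L=delta, R=golf=BASE -> take LEFT -> delta
i=2: L=echo R=echo -> agree -> echo
Conflict count: 1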